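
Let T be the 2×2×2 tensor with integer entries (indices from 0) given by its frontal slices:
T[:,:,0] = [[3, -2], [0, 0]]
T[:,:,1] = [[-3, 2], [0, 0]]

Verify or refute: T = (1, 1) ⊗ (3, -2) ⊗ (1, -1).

No

Reconstruct entry (1,0,0) from the claimed factors: Σₗ aₗ[1]bₗ[0]cₗ[0] = (1)·(3)·(1) = 3, but T[1,0,0] = 0. The claim is false.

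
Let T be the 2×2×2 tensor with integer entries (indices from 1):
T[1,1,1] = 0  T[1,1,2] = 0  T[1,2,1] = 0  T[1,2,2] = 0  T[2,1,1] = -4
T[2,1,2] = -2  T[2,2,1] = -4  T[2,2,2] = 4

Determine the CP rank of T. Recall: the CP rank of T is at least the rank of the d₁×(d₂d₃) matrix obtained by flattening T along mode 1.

2

Lower bound: the mode-3 unfolding of T (rows indexed by k, columns by (i,j) = (1,1), (1,2), (2,1), (2,2)) is [[0, 0, -4, -4], [0, 0, -2, 4]].
There the 2×2 minor on rows k ∈ {1, 2}, columns (i,j) ∈ {(2,1), (2,2)} is det [[-4, -4], [-2, 4]] = -24 ≠ 0, so this unfolding has rank ≥ 2; CP rank is at least every unfolding rank, so rank(T) ≥ 2. (Unfolding ranks only ever bound the CP rank from below — rank(T) can be strictly larger than all of them — so the matching upper bound has to come from an explicit 2-term decomposition.)
Upper bound — finding two terms. Every mode-1 slice of T is a multiple of one matrix: T[i,:,:] = a[i]·M with a = [0, 1] and M = [[-4, -2], [-4, 4]] (rows indexed by j, columns by k). So it suffices to write M as a sum of two rank-1 matrices.
Splitting M by its rows (j = 1, 2), M = [1, 0][-4, -2]ᵀ + [0, 1][-4, 4]ᵀ.
Hence T = [0, 1] ⊗ [1, 0] ⊗ [-4, -2] + [0, 1] ⊗ [0, 1] ⊗ [-4, 4], so rank(T) ≤ 2.
These bounds meet, so rank(T) = 2.
Check entry T[2,1,1] = -4: (1)·(1)·(-4) + (1)·(0)·(-4) = -4.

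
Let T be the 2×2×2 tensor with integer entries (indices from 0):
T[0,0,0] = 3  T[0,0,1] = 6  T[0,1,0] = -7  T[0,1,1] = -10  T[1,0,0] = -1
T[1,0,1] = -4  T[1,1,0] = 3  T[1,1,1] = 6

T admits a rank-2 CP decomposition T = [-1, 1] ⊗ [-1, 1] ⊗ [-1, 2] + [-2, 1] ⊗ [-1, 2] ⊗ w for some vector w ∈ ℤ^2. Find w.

w = [2, 2]

Subtract the known terms from T to get the rank-1 residual R = [-2, 1] ⊗ [-1, 2] ⊗ w, so R[i,j,k] = a[i]·b[j]·w[k]. Pick indices with nonzero a[0]·b[0] = (-2)·(-1) = 2. Only the fibre through (0,0,·) is needed: R[0,0,:] = T[0,0,:] − Σₗ aₗ[0]bₗ[0]cₗ = [3, 6] − (-1)·(-1)·[-1, 2] = [4, 4]. Then w[k] = R[0,0,k] / 2 for each k, giving w = [4, 4] / 2 = [2, 2].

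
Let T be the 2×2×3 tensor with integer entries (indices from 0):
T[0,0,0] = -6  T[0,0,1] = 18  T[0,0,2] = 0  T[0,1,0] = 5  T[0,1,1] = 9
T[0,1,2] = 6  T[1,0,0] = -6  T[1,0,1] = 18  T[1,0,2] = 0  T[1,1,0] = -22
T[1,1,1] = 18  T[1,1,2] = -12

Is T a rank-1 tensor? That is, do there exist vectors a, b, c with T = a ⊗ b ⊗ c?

The mode-1 unfolding of T (rows indexed by i, columns by (j,k) = (0,0), (0,1), (0,2), (1,0), (1,1), (1,2)) is [[-6, 18, 0, 5, 9, 6], [-6, 18, 0, -22, 18, -12]].
There the 2×2 minor on rows i ∈ {0, 1}, columns (j,k) ∈ {(0,0), (1,0)} is det [[-6, 5], [-6, -22]] = 162 ≠ 0, so this unfolding has rank ≥ 2; CP rank is at least every unfolding rank, so rank(T) ≥ 2.
In particular rank(T) ≥ 2 > 1, so T is not rank-1.

No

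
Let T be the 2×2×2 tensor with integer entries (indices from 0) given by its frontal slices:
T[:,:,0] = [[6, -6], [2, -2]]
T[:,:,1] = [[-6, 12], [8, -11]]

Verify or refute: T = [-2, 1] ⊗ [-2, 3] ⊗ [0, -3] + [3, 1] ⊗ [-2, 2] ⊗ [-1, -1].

Reconstruct entrywise from the claimed factors. For example, T[0,1,1] = 12 and Σₗ aₗ[0]bₗ[1]cₗ[1] = (-2)·(3)·(-3) + (3)·(2)·(-1) = 12; checking all 8 entries, every one matches. The claim holds.

Yes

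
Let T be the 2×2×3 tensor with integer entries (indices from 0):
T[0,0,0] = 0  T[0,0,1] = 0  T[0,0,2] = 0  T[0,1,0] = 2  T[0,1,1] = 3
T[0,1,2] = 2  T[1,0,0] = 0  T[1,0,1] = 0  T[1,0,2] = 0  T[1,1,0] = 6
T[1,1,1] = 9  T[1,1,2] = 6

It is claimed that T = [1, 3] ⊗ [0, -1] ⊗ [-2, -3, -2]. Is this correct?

Reconstruct entrywise from the claimed factors. For example, T[0,0,1] = 0 and Σₗ aₗ[0]bₗ[0]cₗ[1] = (1)·(0)·(-3) = 0; checking all 12 entries, every one matches. The claim holds.

Yes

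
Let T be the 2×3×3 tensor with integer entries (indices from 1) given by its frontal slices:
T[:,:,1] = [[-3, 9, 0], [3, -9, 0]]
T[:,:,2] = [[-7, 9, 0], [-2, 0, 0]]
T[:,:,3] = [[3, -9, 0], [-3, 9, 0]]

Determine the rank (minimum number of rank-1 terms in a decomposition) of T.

Lower bound: the mode-3 unfolding of T (rows indexed by k, columns by (i,j) = (1,1), (1,2), (1,3), (2,1), (2,2), (2,3)) is [[-3, 9, 0, 3, -9, 0], [-7, 9, 0, -2, 0, 0], [3, -9, 0, -3, 9, 0]].
There the 2×2 minor on rows k ∈ {1, 2}, columns (i,j) ∈ {(1,1), (1,2)} is det [[-3, 9], [-7, 9]] = 36 ≠ 0, so this unfolding has rank ≥ 2; CP rank is at least every unfolding rank, so rank(T) ≥ 2. (This is only a lower bound: in general the CP rank may exceed every unfolding rank, so we still need to exhibit 2 rank-1 terms summing to T.)
Upper bound — finding two terms. Write S_k = T[:,:,k] for the frontal slices: S₁ = [[-3, 9, 0], [3, -9, 0]], S₂ = [[-7, 9, 0], [-2, 0, 0]], S₃ = [[3, -9, 0], [-3, 9, 0]].
If T = a₁ ∘ b₁ ∘ c₁ + a₂ ∘ b₂ ∘ c₂ then each S_k = c₁[k]·a₁b₁ᵀ + c₂[k]·a₂b₂ᵀ. S₁ and S₂ are linearly independent, so a₁b₁ᵀ and a₂b₂ᵀ must span the same plane of matrices: they are the rank-1 matrices of the form x·S₁ + y·S₂.
The 2×2 minor of x·S₁ + y·S₂ on rows {1,2}, columns {1,2} is 54·xy + 18·y² = 18·(y)(3·x + y), vanishing at (x:y) = (1:0) and (1:-3).
M₁ = S₁ = [[-3, 9, 0], [3, -9, 0]] = (-3)·[1, -1][1, -3, 0]ᵀ and M₂ = S₁ − 3·S₂ = [[18, -18, 0], [9, -9, 0]] = 9·[2, 1][1, -1, 0]ᵀ, so take a₁ = [1, -1], b₁ = [1, -3, 0], a₂ = [2, 1], b₂ = [1, -1, 0].
Each slice is an integer combination of E₁ = a₁b₁ᵀ and E₂ = a₂b₂ᵀ: S₁ = −3·E₁, S₂ = −E₁ − 3·E₂, S₃ = 3·E₁; reading off coefficients, c₁ = [-3, -1, 3] and c₂ = [0, -3, 0].
Hence T = [1, -1] ∘ [1, -3, 0] ∘ [-3, -1, 3] + [2, 1] ∘ [1, -1, 0] ∘ [0, -3, 0], so rank(T) ≤ 2.
These bounds meet, so rank(T) = 2.

2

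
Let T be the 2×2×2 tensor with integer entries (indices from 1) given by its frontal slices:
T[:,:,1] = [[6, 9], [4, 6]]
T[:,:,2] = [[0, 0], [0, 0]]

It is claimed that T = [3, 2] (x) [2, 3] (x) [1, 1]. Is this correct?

Reconstruct entry (1,1,2) from the claimed factors: Σₗ aₗ[1]bₗ[1]cₗ[2] = (3)·(2)·(1) = 6, but T[1,1,2] = 0. The claim is false.

No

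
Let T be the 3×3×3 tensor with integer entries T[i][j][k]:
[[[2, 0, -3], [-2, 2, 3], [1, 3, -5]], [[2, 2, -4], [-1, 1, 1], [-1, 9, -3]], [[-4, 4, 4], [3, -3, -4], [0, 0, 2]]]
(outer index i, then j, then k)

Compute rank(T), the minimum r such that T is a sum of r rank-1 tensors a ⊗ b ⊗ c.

Lower bound: the mode-1 unfolding of T (rows indexed by i, columns by (j,k) = (0,0), (0,1), (0,2), (1,0), (1,1), (1,2), (2,0), (2,1), (2,2)) is [[2, 0, -3, -2, 2, 3, 1, 3, -5], [2, 2, -4, -1, 1, 1, -1, 9, -3], [-4, 4, 4, 3, -3, -4, 0, 0, 2]].
There the 3×3 minor on rows i ∈ {0, 1, 2}, columns (j,k) ∈ {(0,0), (0,1), (1,0)} is det [[2, 0, -2], [2, 2, -1], [-4, 4, 3]] = -12 ≠ 0, so this unfolding has rank ≥ 3; CP rank is at least every unfolding rank, so rank(T) ≥ 3. (Unfolding ranks only ever bound the CP rank from below — rank(T) can be strictly larger than all of them — so the matching upper bound has to come from an explicit 3-term decomposition.)
Upper bound: T is a sum of 3 rank-1 terms, T = (1, 0, -1) ⊗ (0, 1, -2) ⊗ (-1, 1, 2) + (1, 1, -2) ⊗ (2, -1, -1) ⊗ (1, -1, -1) + (1, 2, 0) ⊗ (1, 0, 2) ⊗ (0, 2, -1) (one valid choice — decompositions are not unique — normalised so each a, b is primitive with positive first nonzero entry; check it by expanding all entries), so rank(T) ≤ 3.
These bounds meet, so rank(T) = 3.
Check entry T[2,0,1] = 4: (-1)·(0)·(1) + (-2)·(2)·(-1) + (0)·(1)·(2) = 4.

3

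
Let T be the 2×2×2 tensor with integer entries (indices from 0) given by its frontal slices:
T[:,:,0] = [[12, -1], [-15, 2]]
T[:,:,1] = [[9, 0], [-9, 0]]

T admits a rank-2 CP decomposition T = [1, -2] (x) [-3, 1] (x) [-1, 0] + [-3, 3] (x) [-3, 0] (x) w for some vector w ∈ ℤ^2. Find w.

Subtract the known terms from T to get the rank-1 residual R = [-3, 3] (x) [-3, 0] (x) w, so R[i,j,k] = a[i]·b[j]·w[k]. Pick indices with nonzero a[0]·b[0] = (-3)·(-3) = 9. Only the fibre through (0,0,·) is needed: R[0,0,:] = T[0,0,:] − Σₗ aₗ[0]bₗ[0]cₗ = [12, 9] − (1)·(-3)·[-1, 0] = [9, 9]. Then w[k] = R[0,0,k] / 9 for each k, giving w = [9, 9] / 9 = [1, 1].

w = [1, 1]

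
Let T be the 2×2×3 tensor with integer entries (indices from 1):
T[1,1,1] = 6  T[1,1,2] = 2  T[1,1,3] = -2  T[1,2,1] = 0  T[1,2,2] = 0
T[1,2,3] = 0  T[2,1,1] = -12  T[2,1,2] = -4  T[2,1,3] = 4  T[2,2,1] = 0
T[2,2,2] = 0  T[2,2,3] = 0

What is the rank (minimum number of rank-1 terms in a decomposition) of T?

Lower bound: T ≠ 0 (e.g. T[1,1,1] = 6), so rank(T) ≥ 1.
Upper bound: if T = a ⊗ b ⊗ c then every fibre of T is a multiple of the corresponding factor, so read the factors off the fibres through the nonzero entry T[1,1,1] = 6.
The mode-1 fibre T[:,1,1] = [6, -12] gives a = [1, -2] (primitive direction); the mode-2 fibre T[1,:,1] = [6, 0] gives b = [1, 0]; then c[k] = T[1,1,k] / (a[1]·b[1]) = [6, 2, -2] / 1 = [6, 2, -2].
Expanding [1, -2] ⊗ [1, 0] ⊗ [6, 2, -2] reproduces all 12 entries of T, so T = [1, -2] ⊗ [1, 0] ⊗ [6, 2, -2] and rank(T) ≤ 1.
These bounds meet, so rank(T) = 1.

1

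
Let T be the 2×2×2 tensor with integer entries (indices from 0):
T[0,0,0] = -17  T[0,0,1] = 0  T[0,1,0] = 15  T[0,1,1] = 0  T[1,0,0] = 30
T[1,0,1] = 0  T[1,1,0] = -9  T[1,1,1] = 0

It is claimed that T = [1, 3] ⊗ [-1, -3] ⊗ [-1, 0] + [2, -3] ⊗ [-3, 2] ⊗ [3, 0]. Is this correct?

Yes

Reconstruct entrywise from the claimed factors. For example, T[0,0,1] = 0 and Σₗ aₗ[0]bₗ[0]cₗ[1] = (1)·(-1)·(0) + (2)·(-3)·(0) = 0; checking all 8 entries, every one matches. The claim holds.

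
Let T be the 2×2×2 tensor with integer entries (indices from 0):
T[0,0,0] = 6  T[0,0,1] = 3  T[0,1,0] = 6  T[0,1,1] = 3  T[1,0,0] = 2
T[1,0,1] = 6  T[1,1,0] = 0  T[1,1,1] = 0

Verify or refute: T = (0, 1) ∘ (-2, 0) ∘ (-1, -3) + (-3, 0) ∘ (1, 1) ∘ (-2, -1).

Yes

Reconstruct entrywise from the claimed factors. For example, T[0,0,0] = 6 and Σₗ aₗ[0]bₗ[0]cₗ[0] = (0)·(-2)·(-1) + (-3)·(1)·(-2) = 6; checking all 8 entries, every one matches. The claim holds.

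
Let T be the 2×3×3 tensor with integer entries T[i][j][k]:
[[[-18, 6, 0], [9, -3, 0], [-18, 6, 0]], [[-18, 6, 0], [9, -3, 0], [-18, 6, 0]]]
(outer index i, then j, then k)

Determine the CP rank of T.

Lower bound: T ≠ 0 (e.g. T[0,0,0] = -18), so rank(T) ≥ 1.
Upper bound: the mode-1 fibre T[:,0,0] = [-18, -18] gives a = [1, 1] (primitive direction); the mode-2 fibre T[0,:,0] = [-18, 9, -18] gives b = [2, -1, 2]; then c[k] = T[0,0,k] / (a[0]·b[0]) = [-18, 6, 0] / 2 = [-9, 3, 0].
Expanding [1, 1] ⊗ [2, -1, 2] ⊗ [-9, 3, 0] reproduces all 18 entries of T, so T = [1, 1] ⊗ [2, -1, 2] ⊗ [-9, 3, 0] and rank(T) ≤ 1.
These bounds meet, so rank(T) = 1.

1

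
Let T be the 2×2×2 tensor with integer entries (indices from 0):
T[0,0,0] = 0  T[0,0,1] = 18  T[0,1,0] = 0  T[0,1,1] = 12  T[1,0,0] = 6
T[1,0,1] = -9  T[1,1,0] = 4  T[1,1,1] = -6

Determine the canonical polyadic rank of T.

Lower bound: in the mode-1 unfolding of T (rows indexed by i, columns by (j,k)) the 2×2 minor on rows i ∈ {0, 1}, columns (j,k) ∈ {(0,0), (0,1)} is det [[0, 18], [6, -9]] = -108 ≠ 0, so that unfolding has rank ≥ 2 and hence rank(T) ≥ 2 (CP rank is at least every unfolding rank, though it can be larger).
Upper bound: T[:,j,:] = b[j]·M for every slice, with b = [3, 2] and M = [[0, 6], [2, -3]] (rows i, columns k).
Splitting M by its rows (i = 0, 1), M = [1, 0][0, 6]ᵀ + [0, 1][2, -3]ᵀ.
Hence T = [1, 0] ⊗ [3, 2] ⊗ [0, 6] + [0, 1] ⊗ [3, 2] ⊗ [2, -3], so rank(T) ≤ 2.
These bounds meet, so rank(T) = 2.

2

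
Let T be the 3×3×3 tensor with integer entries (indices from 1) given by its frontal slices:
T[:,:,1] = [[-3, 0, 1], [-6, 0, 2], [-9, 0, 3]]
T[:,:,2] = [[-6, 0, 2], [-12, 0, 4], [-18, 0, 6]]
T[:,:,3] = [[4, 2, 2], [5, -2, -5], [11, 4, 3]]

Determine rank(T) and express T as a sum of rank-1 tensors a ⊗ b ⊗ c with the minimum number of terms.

rank(T) = 2

Lower bound: the mode-3 unfolding of T (rows indexed by k, columns by (i,j) = (1,1), (1,2), (1,3), (2,1), (2,2), (2,3), (3,1), (3,2), (3,3)) is [[-3, 0, 1, -6, 0, 2, -9, 0, 3], [-6, 0, 2, -12, 0, 4, -18, 0, 6], [4, 2, 2, 5, -2, -5, 11, 4, 3]].
There the 2×2 minor on rows k ∈ {1, 3}, columns (i,j) ∈ {(1,1), (1,2)} is det [[-3, 0], [4, 2]] = -6 ≠ 0, so this unfolding has rank ≥ 2; CP rank is at least every unfolding rank, so rank(T) ≥ 2. (Unfolding ranks only ever bound the CP rank from below — rank(T) can be strictly larger than all of them — so the matching upper bound has to come from an explicit 2-term decomposition.)
Upper bound — finding two terms. Write S_k = T[:,:,k] for the frontal slices: S₁ = [[-3, 0, 1], [-6, 0, 2], [-9, 0, 3]], S₂ = [[-6, 0, 2], [-12, 0, 4], [-18, 0, 6]], S₃ = [[4, 2, 2], [5, -2, -5], [11, 4, 3]].
If T = a₁ ⊗ b₁ ⊗ c₁ + a₂ ⊗ b₂ ⊗ c₂ then each S_k = c₁[k]·a₁b₁ᵀ + c₂[k]·a₂b₂ᵀ. S₁ and S₃ are linearly independent, so a₁b₁ᵀ and a₂b₂ᵀ must span the same plane of matrices: they are the rank-1 matrices of the form x·S₁ + y·S₃.
The 2×2 minor of x·S₁ + y·S₃ on rows {1,2}, columns {1,2} is 18·xy − 18·y² = 18·(x − y)(y), vanishing at (x:y) = (1:1) and (1:0).
M₁ = S₁ + S₃ = [[1, 2, 3], [-1, -2, -3], [2, 4, 6]] = [1, -1, 2][1, 2, 3]ᵀ and M₂ = S₁ = [[-3, 0, 1], [-6, 0, 2], [-9, 0, 3]] = −[1, 2, 3][3, 0, -1]ᵀ, so take a₁ = [1, -1, 2], b₁ = [1, 2, 3], a₂ = [1, 2, 3], b₂ = [3, 0, -1].
Each slice is an integer combination of E₁ = a₁b₁ᵀ and E₂ = a₂b₂ᵀ: S₁ = −E₂, S₂ = −2·E₂, S₃ = E₁ + E₂; reading off coefficients, c₁ = [0, 0, 1] and c₂ = [-1, -2, 1].
Hence T = [1, -1, 2] ⊗ [1, 2, 3] ⊗ [0, 0, 1] + [1, 2, 3] ⊗ [3, 0, -1] ⊗ [-1, -2, 1], so rank(T) ≤ 2.
These bounds meet, so rank(T) = 2.
Check entry T[1,3,1] = 1: (1)·(3)·(0) + (1)·(-1)·(-1) = 1.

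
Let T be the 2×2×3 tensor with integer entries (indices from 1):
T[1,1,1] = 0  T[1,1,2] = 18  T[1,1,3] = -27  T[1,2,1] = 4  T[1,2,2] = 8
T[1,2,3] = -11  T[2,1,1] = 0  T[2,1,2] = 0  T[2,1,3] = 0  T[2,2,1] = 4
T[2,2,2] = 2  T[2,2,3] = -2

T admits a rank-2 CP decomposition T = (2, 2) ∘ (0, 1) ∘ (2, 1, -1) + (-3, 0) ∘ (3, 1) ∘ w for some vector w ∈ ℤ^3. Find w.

Subtract the known terms from T to get the rank-1 residual R = (-3, 0) ∘ (3, 1) ∘ w, so R[i,j,k] = a[i]·b[j]·w[k]. Pick indices with nonzero a[1]·b[1] = (-3)·(3) = -9. Only the fibre through (1,1,·) is needed: R[1,1,:] = T[1,1,:] − Σₗ aₗ[1]bₗ[1]cₗ = [0, 18, -27] − (2)·(0)·(2, 1, -1) = [0, 18, -27]. Then w[k] = R[1,1,k] / -9 for each k, giving w = [0, 18, -27] / -9 = (0, -2, 3).

w = (0, -2, 3)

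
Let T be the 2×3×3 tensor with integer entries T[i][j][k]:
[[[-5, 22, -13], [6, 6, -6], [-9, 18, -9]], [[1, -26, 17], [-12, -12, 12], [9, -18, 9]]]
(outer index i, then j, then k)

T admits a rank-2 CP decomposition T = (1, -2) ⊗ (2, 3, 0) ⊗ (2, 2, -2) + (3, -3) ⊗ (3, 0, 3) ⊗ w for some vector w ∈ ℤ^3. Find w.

w = (-1, 2, -1)

Subtract the known terms from T to get the rank-1 residual R = (3, -3) ⊗ (3, 0, 3) ⊗ w, so R[i,j,k] = a[i]·b[j]·w[k]. Pick indices with nonzero a[0]·b[0] = (3)·(3) = 9. Only the fibre through (0,0,·) is needed: R[0,0,:] = T[0,0,:] − Σₗ aₗ[0]bₗ[0]cₗ = [-5, 22, -13] − (1)·(2)·(2, 2, -2) = [-9, 18, -9]. Then w[k] = R[0,0,k] / 9 for each k, giving w = [-9, 18, -9] / 9 = (-1, 2, -1).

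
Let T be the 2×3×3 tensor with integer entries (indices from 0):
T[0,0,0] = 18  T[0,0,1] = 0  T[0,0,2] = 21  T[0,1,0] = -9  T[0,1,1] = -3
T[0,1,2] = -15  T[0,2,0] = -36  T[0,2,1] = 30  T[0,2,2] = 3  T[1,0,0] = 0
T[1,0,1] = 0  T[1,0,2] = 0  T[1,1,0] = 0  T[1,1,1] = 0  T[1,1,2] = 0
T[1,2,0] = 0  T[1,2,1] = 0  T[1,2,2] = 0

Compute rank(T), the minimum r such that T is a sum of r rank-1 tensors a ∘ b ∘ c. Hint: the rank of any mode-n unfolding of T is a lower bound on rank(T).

2

Lower bound: the mode-3 unfolding of T (rows indexed by k, columns by (i,j) = (0,0), (0,1), (0,2), (1,0), (1,1), (1,2)) is [[18, -9, -36, 0, 0, 0], [0, -3, 30, 0, 0, 0], [21, -15, 3, 0, 0, 0]].
There the 2×2 minor on rows k ∈ {0, 1}, columns (i,j) ∈ {(0,0), (0,1)} is det [[18, -9], [0, -3]] = -54 ≠ 0, so this unfolding has rank ≥ 2; CP rank is at least every unfolding rank, so rank(T) ≥ 2. (Unfolding ranks only ever bound the CP rank from below — rank(T) can be strictly larger than all of them — so the matching upper bound has to come from an explicit 2-term decomposition.)
Upper bound — finding two terms. Every mode-1 slice of T is a multiple of one matrix: T[i,:,:] = a[i]·M with a = [1, 0] and M = [[18, 0, 21], [-9, -3, -15], [-36, 30, 3]] (rows indexed by j, columns by k). So it suffices to write M as a sum of two rank-1 matrices.
The rows of M satisfy (row 2) = −7·(row 0) − 10·(row 1), so splitting by rows, M = [1, 0, -7][18, 0, 21]ᵀ + [0, 1, -10][-9, -3, -15]ᵀ.
Hence T = [1, 0] ∘ [1, 0, -7] ∘ [18, 0, 21] + [1, 0] ∘ [0, 1, -10] ∘ [-9, -3, -15], so rank(T) ≤ 2.
These bounds meet, so rank(T) = 2.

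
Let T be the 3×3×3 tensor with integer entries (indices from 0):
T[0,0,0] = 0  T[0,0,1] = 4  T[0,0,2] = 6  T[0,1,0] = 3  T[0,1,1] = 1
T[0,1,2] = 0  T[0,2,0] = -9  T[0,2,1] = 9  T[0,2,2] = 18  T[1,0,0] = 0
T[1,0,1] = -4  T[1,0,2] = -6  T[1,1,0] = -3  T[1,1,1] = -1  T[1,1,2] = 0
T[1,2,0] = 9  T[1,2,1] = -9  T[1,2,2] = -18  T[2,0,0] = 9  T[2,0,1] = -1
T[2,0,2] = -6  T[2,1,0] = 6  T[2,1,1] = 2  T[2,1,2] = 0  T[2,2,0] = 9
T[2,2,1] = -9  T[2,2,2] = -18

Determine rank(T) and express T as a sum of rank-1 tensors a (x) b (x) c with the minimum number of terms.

Lower bound: the mode-2 unfolding of T (rows indexed by j, columns by (i,k) = (0,0), (0,1), (0,2), (1,0), (1,1), (1,2), (2,0), (2,1), (2,2)) is [[0, 4, 6, 0, -4, -6, 9, -1, -6], [3, 1, 0, -3, -1, 0, 6, 2, 0], [-9, 9, 18, 9, -9, -18, 9, -9, -18]].
There the 2×2 minor on rows j ∈ {0, 1}, columns (i,k) ∈ {(0,0), (0,1)} is det [[0, 4], [3, 1]] = -12 ≠ 0, so this unfolding has rank ≥ 2; CP rank is at least every unfolding rank, so rank(T) ≥ 2. (Unfolding ranks only ever bound the CP rank from below — rank(T) can be strictly larger than all of them — so the matching upper bound has to come from an explicit 2-term decomposition.)
Upper bound — finding two terms. Write S_k = T[:,:,k] for the frontal slices: S₀ = [[0, 3, -9], [0, -3, 9], [9, 6, 9]], S₁ = [[4, 1, 9], [-4, -1, -9], [-1, 2, -9]], S₂ = [[6, 0, 18], [-6, 0, -18], [-6, 0, -18]].
If T = a₁ (x) b₁ (x) c₁ + a₂ (x) b₂ (x) c₂ then each S_k = c₁[k]·a₁b₁ᵀ + c₂[k]·a₂b₂ᵀ. S₀ and S₁ are linearly independent, so a₁b₁ᵀ and a₂b₂ᵀ must span the same plane of matrices: they are the rank-1 matrices of the form x·S₀ + y·S₁.
The 2×2 minor of x·S₀ + y·S₁ on rows {0,2}, columns {0,1} is −27·x² + 18·xy + 9·y² = (-9)·(x − y)(3·x + y), vanishing at (x:y) = (1:1) and (1:-3).
M₁ = S₀ + S₁ = [[4, 4, 0], [-4, -4, 0], [8, 8, 0]] = 4·[1, -1, 2][1, 1, 0]ᵀ and M₂ = S₀ − 3·S₁ = [[-12, 0, -36], [12, 0, 36], [12, 0, 36]] = (-12)·[1, -1, -1][1, 0, 3]ᵀ, so take a₁ = [1, -1, 2], b₁ = [1, 1, 0], a₂ = [1, -1, -1], b₂ = [1, 0, 3].
Each slice is an integer combination of E₁ = a₁b₁ᵀ and E₂ = a₂b₂ᵀ: S₀ = 3·E₁ − 3·E₂, S₁ = E₁ + 3·E₂, S₂ = 6·E₂; reading off coefficients, c₁ = [3, 1, 0] and c₂ = [-3, 3, 6].
Hence T = [1, -1, 2] (x) [1, 1, 0] (x) [3, 1, 0] + [1, -1, -1] (x) [1, 0, 3] (x) [-3, 3, 6], so rank(T) ≤ 2.
These bounds meet, so rank(T) = 2.
Check entry T[0,2,1] = 9: (1)·(0)·(1) + (1)·(3)·(3) = 9.

rank(T) = 2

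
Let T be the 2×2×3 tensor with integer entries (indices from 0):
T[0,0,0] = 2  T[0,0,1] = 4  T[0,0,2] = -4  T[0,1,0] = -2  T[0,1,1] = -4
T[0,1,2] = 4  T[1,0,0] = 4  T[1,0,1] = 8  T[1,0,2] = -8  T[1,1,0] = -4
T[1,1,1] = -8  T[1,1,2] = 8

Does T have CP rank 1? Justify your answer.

If T = a ⊗ b ⊗ c then every fibre of T is a multiple of the corresponding factor, so read the factors off the fibres through the nonzero entry T[0,0,0] = 2.
The mode-1 fibre T[:,0,0] = [2, 4] gives a = (1, 2) (primitive direction); the mode-2 fibre T[0,:,0] = [2, -2] gives b = (1, -1); then c[k] = T[0,0,k] / (a[0]·b[0]) = [2, 4, -4] / 1 = (2, 4, -4).
Expanding (1, 2) ⊗ (1, -1) ⊗ (2, 4, -4) reproduces all 12 entries of T, so T = (1, 2) ⊗ (1, -1) ⊗ (2, 4, -4) and rank(T) ≤ 1.
Equivalently every frontal slice T[:,:,k] is c[k] times the rank-1 matrix (1, 2) ⊗ (1, -1). So T has rank 1 (it is nonzero).

Yes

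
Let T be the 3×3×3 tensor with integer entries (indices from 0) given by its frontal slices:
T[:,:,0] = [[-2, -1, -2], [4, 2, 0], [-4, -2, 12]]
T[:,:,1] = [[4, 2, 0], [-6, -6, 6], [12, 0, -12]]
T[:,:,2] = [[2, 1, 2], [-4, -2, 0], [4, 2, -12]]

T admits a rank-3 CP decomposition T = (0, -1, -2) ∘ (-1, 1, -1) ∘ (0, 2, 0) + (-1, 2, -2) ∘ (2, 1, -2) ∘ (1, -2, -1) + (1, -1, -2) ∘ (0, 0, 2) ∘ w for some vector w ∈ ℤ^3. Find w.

Subtract the known terms from T to get the rank-1 residual R = (1, -1, -2) ∘ (0, 0, 2) ∘ w, so R[i,j,k] = a[i]·b[j]·w[k]. Pick indices with nonzero a[0]·b[2] = (1)·(2) = 2. Only the fibre through (0,2,·) is needed: R[0,2,:] = T[0,2,:] − Σₗ aₗ[0]bₗ[2]cₗ = [-2, 0, 2] − (0)·(-1)·(0, 2, 0) − (-1)·(-2)·(1, -2, -1) = [-4, 4, 4]. Then w[k] = R[0,2,k] / 2 for each k, giving w = [-4, 4, 4] / 2 = (-2, 2, 2).

w = (-2, 2, 2)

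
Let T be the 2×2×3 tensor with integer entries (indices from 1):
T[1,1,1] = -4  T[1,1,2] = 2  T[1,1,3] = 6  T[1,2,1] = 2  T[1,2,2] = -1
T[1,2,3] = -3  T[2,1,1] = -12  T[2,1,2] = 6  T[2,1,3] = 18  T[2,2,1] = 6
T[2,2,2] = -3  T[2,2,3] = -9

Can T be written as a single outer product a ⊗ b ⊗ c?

Yes

If T = a ⊗ b ⊗ c then every fibre of T is a multiple of the corresponding factor, so read the factors off the fibres through the nonzero entry T[1,1,1] = -4.
The mode-1 fibre T[:,1,1] = [-4, -12] gives a = [1, 3] (primitive direction); the mode-2 fibre T[1,:,1] = [-4, 2] gives b = [2, -1]; then c[k] = T[1,1,k] / (a[1]·b[1]) = [-4, 2, 6] / 2 = [-2, 1, 3].
Expanding [1, 3] ⊗ [2, -1] ⊗ [-2, 1, 3] reproduces all 12 entries of T, so T = [1, 3] ⊗ [2, -1] ⊗ [-2, 1, 3] and rank(T) ≤ 1.
Equivalently every frontal slice T[:,:,k] is c[k] times the rank-1 matrix [1, 3] ⊗ [2, -1]. So T has rank 1 (it is nonzero).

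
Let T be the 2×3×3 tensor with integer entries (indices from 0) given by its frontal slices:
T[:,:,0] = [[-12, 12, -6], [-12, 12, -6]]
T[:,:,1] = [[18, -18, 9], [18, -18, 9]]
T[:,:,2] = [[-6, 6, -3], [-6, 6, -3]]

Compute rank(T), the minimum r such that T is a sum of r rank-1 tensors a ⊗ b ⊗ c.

Lower bound: T ≠ 0 (e.g. T[0,0,0] = -12), so rank(T) ≥ 1.
Upper bound: if T = a ⊗ b ⊗ c then every fibre of T is a multiple of the corresponding factor, so read the factors off the fibres through the nonzero entry T[0,0,0] = -12.
The mode-1 fibre T[:,0,0] = [-12, -12] gives a = [1, 1] (primitive direction); the mode-2 fibre T[0,:,0] = [-12, 12, -6] gives b = [2, -2, 1]; then c[k] = T[0,0,k] / (a[0]·b[0]) = [-12, 18, -6] / 2 = [-6, 9, -3].
Expanding [1, 1] ⊗ [2, -2, 1] ⊗ [-6, 9, -3] reproduces all 18 entries of T, so T = [1, 1] ⊗ [2, -2, 1] ⊗ [-6, 9, -3] and rank(T) ≤ 1.
These bounds meet, so rank(T) = 1.

1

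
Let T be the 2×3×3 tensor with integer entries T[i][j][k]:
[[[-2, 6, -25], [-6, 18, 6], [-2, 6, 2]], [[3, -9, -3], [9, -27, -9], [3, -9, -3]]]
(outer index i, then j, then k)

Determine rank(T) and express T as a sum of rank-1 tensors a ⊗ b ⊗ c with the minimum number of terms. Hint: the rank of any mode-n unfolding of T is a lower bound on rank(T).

rank(T) = 2

Lower bound: the mode-1 unfolding of T (rows indexed by i, columns by (j,k) = (0,0), (0,1), (0,2), (1,0), (1,1), (1,2), (2,0), (2,1), (2,2)) is [[-2, 6, -25, -6, 18, 6, -2, 6, 2], [3, -9, -3, 9, -27, -9, 3, -9, -3]].
There the 2×2 minor on rows i ∈ {0, 1}, columns (j,k) ∈ {(0,0), (0,2)} is det [[-2, -25], [3, -3]] = 81 ≠ 0, so this unfolding has rank ≥ 2; CP rank is at least every unfolding rank, so rank(T) ≥ 2. (Unfolding ranks only ever bound the CP rank from below — rank(T) can be strictly larger than all of them — so the matching upper bound has to come from an explicit 2-term decomposition.)
Upper bound — finding two terms. Write S_k = T[:,:,k] for the frontal slices: S₀ = [[-2, -6, -2], [3, 9, 3]], S₁ = [[6, 18, 6], [-9, -27, -9]], S₂ = [[-25, 6, 2], [-3, -9, -3]].
If T = a₁ ⊗ b₁ ⊗ c₁ + a₂ ⊗ b₂ ⊗ c₂ then each S_k = c₁[k]·a₁b₁ᵀ + c₂[k]·a₂b₂ᵀ. S₀ and S₂ are linearly independent, so a₁b₁ᵀ and a₂b₂ᵀ must span the same plane of matrices: they are the rank-1 matrices of the form x·S₀ + y·S₂.
The 2×2 minor of x·S₀ + y·S₂ on rows {0,1}, columns {0,1} is −243·xy + 243·y² = (-243)·(x − y)(y), vanishing at (x:y) = (1:1) and (1:0).
M₁ = S₀ + S₂ = [[-27, 0, 0], [0, 0, 0]] = (-27)·[1, 0][1, 0, 0]ᵀ and M₂ = S₀ = [[-2, -6, -2], [3, 9, 3]] = −[2, -3][1, 3, 1]ᵀ, so take a₁ = [1, 0], b₁ = [1, 0, 0], a₂ = [2, -3], b₂ = [1, 3, 1].
Each slice is an integer combination of E₁ = a₁b₁ᵀ and E₂ = a₂b₂ᵀ: S₀ = −E₂, S₁ = 3·E₂, S₂ = −27·E₁ + E₂; reading off coefficients, c₁ = [0, 0, -27] and c₂ = [-1, 3, 1].
Hence T = [1, 0] ⊗ [1, 0, 0] ⊗ [0, 0, -27] + [2, -3] ⊗ [1, 3, 1] ⊗ [-1, 3, 1], so rank(T) ≤ 2.
These bounds meet, so rank(T) = 2.
Check entry T[1,2,1] = -9: (0)·(0)·(0) + (-3)·(1)·(3) = -9.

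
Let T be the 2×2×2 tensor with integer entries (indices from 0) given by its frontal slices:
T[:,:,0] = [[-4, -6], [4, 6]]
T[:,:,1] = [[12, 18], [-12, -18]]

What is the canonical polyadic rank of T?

Lower bound: T ≠ 0 (e.g. T[0,0,0] = -4), so rank(T) ≥ 1.
Upper bound: if T = a ⊗ b ⊗ c then every fibre of T is a multiple of the corresponding factor, so read the factors off the fibres through the nonzero entry T[0,0,0] = -4.
The mode-1 fibre T[:,0,0] = [-4, 4] gives a = [1, -1] (primitive direction); the mode-2 fibre T[0,:,0] = [-4, -6] gives b = [2, 3]; then c[k] = T[0,0,k] / (a[0]·b[0]) = [-4, 12] / 2 = [-2, 6].
Expanding [1, -1] ⊗ [2, 3] ⊗ [-2, 6] reproduces all 8 entries of T, so T = [1, -1] ⊗ [2, 3] ⊗ [-2, 6] and rank(T) ≤ 1.
These bounds meet, so rank(T) = 1.

1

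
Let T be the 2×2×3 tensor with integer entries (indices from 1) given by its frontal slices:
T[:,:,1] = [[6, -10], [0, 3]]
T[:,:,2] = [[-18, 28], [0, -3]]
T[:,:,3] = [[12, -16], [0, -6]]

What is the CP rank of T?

Lower bound: the mode-2 unfolding of T (rows indexed by j, columns by (i,k) = (1,1), (1,2), (1,3), (2,1), (2,2), (2,3)) is [[6, -18, 12, 0, 0, 0], [-10, 28, -16, 3, -3, -6]].
There the 2×2 minor on rows j ∈ {1, 2}, columns (i,k) ∈ {(1,1), (1,2)} is det [[6, -18], [-10, 28]] = -12 ≠ 0, so this unfolding has rank ≥ 2; CP rank is at least every unfolding rank, so rank(T) ≥ 2. (This is only a lower bound: in general the CP rank may exceed every unfolding rank, so we still need to exhibit 2 rank-1 terms summing to T.)
Upper bound — finding two terms. Write S_k = T[:,:,k] for the frontal slices: S₁ = [[6, -10], [0, 3]], S₂ = [[-18, 28], [0, -3]], S₃ = [[12, -16], [0, -6]].
If T = a₁ ⊗ b₁ ⊗ c₁ + a₂ ⊗ b₂ ⊗ c₂ then each S_k = c₁[k]·a₁b₁ᵀ + c₂[k]·a₂b₂ᵀ. S₁ and S₂ are linearly independent, so a₁b₁ᵀ and a₂b₂ᵀ must span the same plane of matrices: they are the rank-1 matrices of the form x·S₁ + y·S₂.
det(x·S₁ + y·S₂) is 18·x² − 72·xy + 54·y² = 18·(x − 3·y)(x − y), vanishing at (x:y) = (3:1) and (1:1).
M₁ = 3·S₁ + S₂ = [[0, -2], [0, 6]] = (-2)·[1, -3][0, 1]ᵀ and M₂ = S₁ + S₂ = [[-12, 18], [0, 0]] = (-6)·[1, 0][2, -3]ᵀ, so take a₁ = [1, -3], b₁ = [0, 1], a₂ = [1, 0], b₂ = [2, -3].
Each slice is an integer combination of E₁ = a₁b₁ᵀ and E₂ = a₂b₂ᵀ: S₁ = −E₁ + 3·E₂, S₂ = E₁ − 9·E₂, S₃ = 2·E₁ + 6·E₂; reading off coefficients, c₁ = [-1, 1, 2] and c₂ = [3, -9, 6].
Hence T = [1, -3] ⊗ [0, 1] ⊗ [-1, 1, 2] + [1, 0] ⊗ [2, -3] ⊗ [3, -9, 6], so rank(T) ≤ 2.
These bounds meet, so rank(T) = 2.
Check entry T[1,2,3] = -16: (1)·(1)·(2) + (1)·(-3)·(6) = -16.

2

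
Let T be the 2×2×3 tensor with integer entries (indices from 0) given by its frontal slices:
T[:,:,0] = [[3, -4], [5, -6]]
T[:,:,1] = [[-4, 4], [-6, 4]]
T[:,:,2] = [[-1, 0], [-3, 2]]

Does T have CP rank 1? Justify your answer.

No

The mode-3 unfolding of T (rows indexed by k, columns by (i,j) = (0,0), (0,1), (1,0), (1,1)) is [[3, -4, 5, -6], [-4, 4, -6, 4], [-1, 0, -3, 2]].
There the 3×3 minor on rows k ∈ {0, 1, 2}, columns (i,j) ∈ {(0,0), (0,1), (1,0)} is det [[3, -4, 5], [-4, 4, -6], [-1, 0, -3]] = 8 ≠ 0, so this unfolding has rank ≥ 3; CP rank is at least every unfolding rank, so rank(T) ≥ 3.
In particular rank(T) ≥ 3 > 1, so T is not rank-1.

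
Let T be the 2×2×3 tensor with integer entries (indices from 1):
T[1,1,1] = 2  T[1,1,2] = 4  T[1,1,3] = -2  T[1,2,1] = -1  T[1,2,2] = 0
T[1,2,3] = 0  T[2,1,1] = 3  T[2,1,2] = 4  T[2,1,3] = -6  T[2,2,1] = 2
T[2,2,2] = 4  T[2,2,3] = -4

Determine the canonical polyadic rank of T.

3

Lower bound: the mode-3 unfolding of T (rows indexed by k, columns by (i,j) = (1,1), (1,2), (2,1), (2,2)) is [[2, -1, 3, 2], [4, 0, 4, 4], [-2, 0, -6, -4]].
There the 3×3 minor on rows k ∈ {1, 2, 3}, columns (i,j) ∈ {(1,1), (1,2), (2,1)} is det [[2, -1, 3], [4, 0, 4], [-2, 0, -6]] = -16 ≠ 0, so this unfolding has rank ≥ 3; CP rank is at least every unfolding rank, so rank(T) ≥ 3. (This is only a lower bound: in general the CP rank may exceed every unfolding rank, so we still need to exhibit 3 rank-1 terms summing to T.)
Upper bound: T is a sum of 3 rank-1 terms, T = (1, 0) ⊗ (1, -1) ⊗ (1, 2, 0) + (1, 1) ⊗ (1, 2) ⊗ (-1, 0, 2) + (1, 2) ⊗ (1, 1) ⊗ (2, 2, -4) (written with every a and b primitive with positive leading entry and the scale carried by c; CP decompositions are not unique, and this one is verified by expanding entrywise), so rank(T) ≤ 3.
These bounds meet, so rank(T) = 3.
Check entry T[2,2,3] = -4: (0)·(-1)·(0) + (1)·(2)·(2) + (2)·(1)·(-4) = -4.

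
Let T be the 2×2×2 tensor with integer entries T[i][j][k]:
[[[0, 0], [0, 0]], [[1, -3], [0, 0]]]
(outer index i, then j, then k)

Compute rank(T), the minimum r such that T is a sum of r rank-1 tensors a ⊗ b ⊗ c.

1

Lower bound: T ≠ 0 (e.g. T[1,0,0] = 1), so rank(T) ≥ 1.
Upper bound: if T = a ⊗ b ⊗ c then every fibre of T is a multiple of the corresponding factor, so read the factors off the fibres through the nonzero entry T[1,0,0] = 1.
The mode-1 fibre T[:,0,0] = [0, 1] gives a = [0, 1] (primitive direction); the mode-2 fibre T[1,:,0] = [1, 0] gives b = [1, 0]; then c[k] = T[1,0,k] / (a[1]·b[0]) = [1, -3] / 1 = [1, -3].
Expanding [0, 1] ⊗ [1, 0] ⊗ [1, -3] reproduces all 8 entries of T, so T = [0, 1] ⊗ [1, 0] ⊗ [1, -3] and rank(T) ≤ 1.
These bounds meet, so rank(T) = 1.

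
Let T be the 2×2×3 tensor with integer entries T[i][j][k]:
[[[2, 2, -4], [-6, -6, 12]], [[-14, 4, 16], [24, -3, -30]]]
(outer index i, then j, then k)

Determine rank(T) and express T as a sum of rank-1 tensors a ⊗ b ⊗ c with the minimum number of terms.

rank(T) = 2

Lower bound: the mode-3 unfolding of T (rows indexed by k, columns by (i,j) = (0,0), (0,1), (1,0), (1,1)) is [[2, -6, -14, 24], [2, -6, 4, -3], [-4, 12, 16, -30]].
There the 2×2 minor on rows k ∈ {0, 1}, columns (i,j) ∈ {(0,0), (1,0)} is det [[2, -14], [2, 4]] = 36 ≠ 0, so this unfolding has rank ≥ 2; CP rank is at least every unfolding rank, so rank(T) ≥ 2. (This is only a lower bound: in general the CP rank may exceed every unfolding rank, so we still need to exhibit 2 rank-1 terms summing to T.)
Upper bound — finding two terms. Write S_k = T[:,:,k] for the frontal slices: S₀ = [[2, -6], [-14, 24]], S₁ = [[2, -6], [4, -3]], S₂ = [[-4, 12], [16, -30]].
If T = a₁ ⊗ b₁ ⊗ c₁ + a₂ ⊗ b₂ ⊗ c₂ then each S_k = c₁[k]·a₁b₁ᵀ + c₂[k]·a₂b₂ᵀ. S₀ and S₁ are linearly independent, so a₁b₁ᵀ and a₂b₂ᵀ must span the same plane of matrices: they are the rank-1 matrices of the form x·S₀ + y·S₁.
det(x·S₀ + y·S₁) is −36·x² − 18·xy + 18·y² = (-18)·(2·x − y)(x + y), vanishing at (x:y) = (1:2) and (1:-1).
M₁ = S₀ + 2·S₁ = [[6, -18], [-6, 18]] = 6·[1, -1][1, -3]ᵀ and M₂ = S₀ − S₁ = [[0, 0], [-18, 27]] = (-9)·[0, 1][2, -3]ᵀ, so take a₁ = [1, -1], b₁ = [1, -3], a₂ = [0, 1], b₂ = [2, -3].
Each slice is an integer combination of E₁ = a₁b₁ᵀ and E₂ = a₂b₂ᵀ: S₀ = 2·E₁ − 6·E₂, S₁ = 2·E₁ + 3·E₂, S₂ = −4·E₁ + 6·E₂; reading off coefficients, c₁ = [2, 2, -4] and c₂ = [-6, 3, 6].
Hence T = [1, -1] ⊗ [1, -3] ⊗ [2, 2, -4] + [0, 1] ⊗ [2, -3] ⊗ [-6, 3, 6], so rank(T) ≤ 2.
These bounds meet, so rank(T) = 2.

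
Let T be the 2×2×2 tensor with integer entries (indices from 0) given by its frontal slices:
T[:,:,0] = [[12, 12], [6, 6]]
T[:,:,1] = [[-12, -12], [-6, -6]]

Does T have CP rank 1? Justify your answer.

If T = a ⊗ b ⊗ c then every fibre of T is a multiple of the corresponding factor, so read the factors off the fibres through the nonzero entry T[0,0,0] = 12.
The mode-1 fibre T[:,0,0] = [12, 6] gives a = (2, 1) (primitive direction); the mode-2 fibre T[0,:,0] = [12, 12] gives b = (1, 1); then c[k] = T[0,0,k] / (a[0]·b[0]) = [12, -12] / 2 = (6, -6).
Expanding (2, 1) ⊗ (1, 1) ⊗ (6, -6) reproduces all 8 entries of T, so T = (2, 1) ⊗ (1, 1) ⊗ (6, -6) and rank(T) ≤ 1.
Equivalently every frontal slice T[:,:,k] is c[k] times the rank-1 matrix (2, 1) ⊗ (1, 1). So T has rank 1 (it is nonzero).

Yes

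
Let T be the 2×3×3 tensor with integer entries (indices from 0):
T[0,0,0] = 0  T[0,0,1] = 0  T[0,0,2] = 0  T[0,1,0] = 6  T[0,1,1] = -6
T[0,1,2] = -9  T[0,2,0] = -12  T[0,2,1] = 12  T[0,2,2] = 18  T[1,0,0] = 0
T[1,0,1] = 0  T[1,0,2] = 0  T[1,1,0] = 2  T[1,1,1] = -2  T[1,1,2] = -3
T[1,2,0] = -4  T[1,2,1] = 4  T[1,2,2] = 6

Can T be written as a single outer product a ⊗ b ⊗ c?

If T = a ⊗ b ⊗ c then every fibre of T is a multiple of the corresponding factor, so read the factors off the fibres through the nonzero entry T[0,1,0] = 6.
The mode-1 fibre T[:,1,0] = [6, 2] gives a = [3, 1] (primitive direction); the mode-2 fibre T[0,:,0] = [0, 6, -12] gives b = [0, 1, -2]; then c[k] = T[0,1,k] / (a[0]·b[1]) = [6, -6, -9] / 3 = [2, -2, -3].
Expanding [3, 1] ⊗ [0, 1, -2] ⊗ [2, -2, -3] reproduces all 18 entries of T, so T = [3, 1] ⊗ [0, 1, -2] ⊗ [2, -2, -3] and rank(T) ≤ 1.
Equivalently every frontal slice T[:,:,k] is c[k] times the rank-1 matrix [3, 1] ⊗ [0, 1, -2]. So T has rank 1 (it is nonzero).

Yes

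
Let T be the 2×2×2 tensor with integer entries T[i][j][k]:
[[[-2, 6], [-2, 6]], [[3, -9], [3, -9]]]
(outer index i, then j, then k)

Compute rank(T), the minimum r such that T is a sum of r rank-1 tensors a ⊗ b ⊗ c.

Lower bound: T ≠ 0 (e.g. T[0,0,0] = -2), so rank(T) ≥ 1.
Upper bound: if T = a ⊗ b ⊗ c then every fibre of T is a multiple of the corresponding factor, so read the factors off the fibres through the nonzero entry T[0,0,0] = -2.
The mode-1 fibre T[:,0,0] = [-2, 3] gives a = (2, -3) (primitive direction); the mode-2 fibre T[0,:,0] = [-2, -2] gives b = (1, 1); then c[k] = T[0,0,k] / (a[0]·b[0]) = [-2, 6] / 2 = (-1, 3).
Expanding (2, -3) ⊗ (1, 1) ⊗ (-1, 3) reproduces all 8 entries of T, so T = (2, -3) ⊗ (1, 1) ⊗ (-1, 3) and rank(T) ≤ 1.
These bounds meet, so rank(T) = 1.
Check entry T[0,0,0] = -2: (2)·(1)·(-1) = -2.

1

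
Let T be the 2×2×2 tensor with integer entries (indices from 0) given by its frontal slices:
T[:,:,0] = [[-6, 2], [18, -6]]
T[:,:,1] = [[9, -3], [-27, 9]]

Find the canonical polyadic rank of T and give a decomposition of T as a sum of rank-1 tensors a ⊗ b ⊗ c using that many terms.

rank(T) = 1

Lower bound: T ≠ 0 (e.g. T[0,0,0] = -6), so rank(T) ≥ 1.
Upper bound: if T = a ⊗ b ⊗ c then every fibre of T is a multiple of the corresponding factor, so read the factors off the fibres through the nonzero entry T[0,0,0] = -6.
The mode-1 fibre T[:,0,0] = [-6, 18] gives a = [1, -3] (primitive direction); the mode-2 fibre T[0,:,0] = [-6, 2] gives b = [3, -1]; then c[k] = T[0,0,k] / (a[0]·b[0]) = [-6, 9] / 3 = [-2, 3].
Expanding [1, -3] ⊗ [3, -1] ⊗ [-2, 3] reproduces all 8 entries of T, so T = [1, -3] ⊗ [3, -1] ⊗ [-2, 3] and rank(T) ≤ 1.
These bounds meet, so rank(T) = 1.
Check entry T[1,1,1] = 9: (-3)·(-1)·(3) = 9.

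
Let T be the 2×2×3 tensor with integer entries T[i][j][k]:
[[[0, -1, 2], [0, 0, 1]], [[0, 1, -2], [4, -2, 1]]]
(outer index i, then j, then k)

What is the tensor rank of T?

Lower bound: the mode-3 unfolding of T (rows indexed by k, columns by (i,j) = (0,0), (0,1), (1,0), (1,1)) is [[0, 0, 0, 4], [-1, 0, 1, -2], [2, 1, -2, 1]].
There the 3×3 minor on rows k ∈ {0, 1, 2}, columns (i,j) ∈ {(0,0), (0,1), (1,1)} is det [[0, 0, 4], [-1, 0, -2], [2, 1, 1]] = -4 ≠ 0, so this unfolding has rank ≥ 3; CP rank is at least every unfolding rank, so rank(T) ≥ 3. (Flattening ranks never certify an upper bound on CP rank; for that we must actually write T with 3 rank-1 terms.)
Upper bound: T is a sum of 3 rank-1 terms, T = [0, 1] (x) [0, 1] (x) [4, -4, 4] + [1, -1] (x) [1, 1] (x) [0, -1, 2] + [1, 1] (x) [0, 1] (x) [0, 1, -1] (one valid choice — decompositions are not unique — normalised so each a, b is primitive with positive first nonzero entry; check it by expanding all entries), so rank(T) ≤ 3.
These bounds meet, so rank(T) = 3.

3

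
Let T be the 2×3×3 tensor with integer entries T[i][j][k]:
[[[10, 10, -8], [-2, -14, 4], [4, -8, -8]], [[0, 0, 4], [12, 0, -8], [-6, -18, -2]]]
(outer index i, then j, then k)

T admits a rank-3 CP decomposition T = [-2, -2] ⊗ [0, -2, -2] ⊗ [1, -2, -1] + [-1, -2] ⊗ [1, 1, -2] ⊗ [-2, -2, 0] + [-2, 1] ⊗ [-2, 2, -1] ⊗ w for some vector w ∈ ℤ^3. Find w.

w = [2, 2, -2]

Subtract the known terms from T to get the rank-1 residual R = [-2, 1] ⊗ [-2, 2, -1] ⊗ w, so R[i,j,k] = a[i]·b[j]·w[k]. Pick indices with nonzero a[0]·b[0] = (-2)·(-2) = 4. Only the fibre through (0,0,·) is needed: R[0,0,:] = T[0,0,:] − Σₗ aₗ[0]bₗ[0]cₗ = [10, 10, -8] − (-2)·(0)·[1, -2, -1] − (-1)·(1)·[-2, -2, 0] = [8, 8, -8]. Then w[k] = R[0,0,k] / 4 for each k, giving w = [8, 8, -8] / 4 = [2, 2, -2].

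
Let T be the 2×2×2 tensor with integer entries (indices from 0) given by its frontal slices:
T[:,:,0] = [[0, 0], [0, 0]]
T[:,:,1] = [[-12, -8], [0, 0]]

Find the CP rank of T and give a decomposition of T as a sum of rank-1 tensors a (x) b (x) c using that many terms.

rank(T) = 1

Lower bound: T ≠ 0 (e.g. T[0,0,1] = -12), so rank(T) ≥ 1.
Upper bound: the mode-1 fibre T[:,0,1] = [-12, 0] gives a = [1, 0] (primitive direction); the mode-2 fibre T[0,:,1] = [-12, -8] gives b = [3, 2]; then c[k] = T[0,0,k] / (a[0]·b[0]) = [0, -12] / 3 = [0, -4].
Expanding [1, 0] (x) [3, 2] (x) [0, -4] reproduces all 8 entries of T, so T = [1, 0] (x) [3, 2] (x) [0, -4] and rank(T) ≤ 1.
These bounds meet, so rank(T) = 1.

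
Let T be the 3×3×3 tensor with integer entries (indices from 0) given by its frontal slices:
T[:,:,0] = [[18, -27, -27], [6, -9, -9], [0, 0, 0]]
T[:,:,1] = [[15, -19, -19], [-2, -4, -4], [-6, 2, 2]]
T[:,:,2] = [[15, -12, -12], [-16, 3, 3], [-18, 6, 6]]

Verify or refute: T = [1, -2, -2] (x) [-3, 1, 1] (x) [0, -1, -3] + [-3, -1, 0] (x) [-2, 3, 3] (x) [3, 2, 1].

Yes

Reconstruct entrywise from the claimed factors. For example, T[2,2,0] = 0 and Σₗ aₗ[2]bₗ[2]cₗ[0] = (-2)·(1)·(0) + (0)·(3)·(3) = 0; checking all 27 entries, every one matches. The claim holds.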